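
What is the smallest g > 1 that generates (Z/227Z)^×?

φ(227) = 227 − 1 = 226 = 2 · 113.
g is a primitive root iff g^(226/q) ≢ 1 (mod 227) for each prime q ∈ {2, 113}.
g = 2: 2^113 ≡ 226; 2^2 ≡ 4 — none is 1, so 2 is a primitive root.
So 2 is the smallest generator of (Z/227Z)^×.

2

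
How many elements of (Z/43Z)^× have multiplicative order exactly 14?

6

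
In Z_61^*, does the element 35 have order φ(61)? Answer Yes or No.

Yes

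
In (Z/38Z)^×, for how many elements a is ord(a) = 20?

0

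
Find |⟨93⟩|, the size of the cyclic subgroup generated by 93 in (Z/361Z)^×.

By Lagrange's theorem, ord_361(93) divides φ(361) = φ(19^2) = 19·(19−1) = 342 = 2 · 3^2 · 19.
Divisors of 342: 1, 2, 3, 6, 9, 18, 19, 38, 57, 114, 171, 342.
Test each divisor d:
93^1 ≡ 93 (mod 361)
93^2 ≡ 346 (mod 361)
93^3 ≡ 49 (mod 361)
93^6 ≡ 235 (mod 361)
93^9 ≡ 324 (mod 361)
93^18 ≡ 286 (mod 361)
93^19 ≡ 245 (mod 361)
93^38 ≡ 99 (mod 361)
93^57 ≡ 68 (mod 361)
93^114 ≡ 292 (mod 361)
93^171 ≡ 1 (mod 361) ✓
The smallest such exponent is 171, so the order of 93 is 171.

171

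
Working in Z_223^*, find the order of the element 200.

By Lagrange's theorem, ord_223(200) divides φ(223) = 223 − 1 = 222 = 2 · 3 · 37.
Divisors of 222: 1, 2, 3, 6, 37, 74, 111, 222.
Evaluate successive powers at the divisors of 222:
200^1 ≡ 200 (mod 223)
200^2 ≡ 83 (mod 223)
200^3 ≡ 98 (mod 223)
200^6 ≡ 15 (mod 223)
200^37 ≡ 39 (mod 223)
200^74 ≡ 183 (mod 223)
200^111 ≡ 1 (mod 223) ✓
So ord_223(200) = 111.

111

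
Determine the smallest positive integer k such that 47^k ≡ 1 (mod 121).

55

The order of 47 must divide φ(121) = φ(11^2) = 11·(11−1) = 110 = 2 · 5 · 11.
Divisors of 110: 1, 2, 5, 10, 11, 22, 55, 110.
Compute 47^d (mod 121) for the divisors d until we hit 1:
47^1 ≡ 47 (mod 121)
47^2 ≡ 31 (mod 121)
47^5 ≡ 34 (mod 121)
47^10 ≡ 67 (mod 121)
47^11 ≡ 3 (mod 121)
47^22 ≡ 9 (mod 121)
47^55 ≡ 1 (mod 121) ✓
The smallest such exponent is 55, so the order of 47 is 55.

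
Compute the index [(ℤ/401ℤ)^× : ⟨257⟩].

ord(257) | φ(401) = 401 − 1 = 400 = 2^4 · 5^2.
Divisors of 400: 1, 2, 4, 5, 8, 10, 16, 20, 25, 40, 50, 80, 100, 200, 400.
Check 257^d mod 401 for each divisor in increasing order:
257^1 ≡ 257 (mod 401)
257^2 ≡ 285 (mod 401)
257^4 ≡ 223 (mod 401)
257^5 ≡ 369 (mod 401)
257^8 ≡ 5 (mod 401)
257^10 ≡ 222 (mod 401)
257^16 ≡ 25 (mod 401)
257^20 ≡ 362 (mod 401)
257^25 ≡ 45 (mod 401)
257^40 ≡ 318 (mod 401)
257^50 ≡ 20 (mod 401)
257^80 ≡ 72 (mod 401)
257^100 ≡ 400 (mod 401)
257^200 ≡ 1 (mod 401) ✓
Thus |⟨257⟩| = ord(257) = 200.
The index is φ(401) / ord(257) = 400 / 200 = 2.

2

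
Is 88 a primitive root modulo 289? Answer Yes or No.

φ(289) = φ(17^2) = 17·(17−1) = 272 = 2^4 · 17.
An element g generates (Z/289Z)^× iff g^(272/q) ≢ 1 (mod 289) for each prime q ∈ {2, 17}.
88^136 ≡ 288 (mod 289)  [q = 2: ≢ 1 ✓]
88^16 ≡ 239 (mod 289)  [q = 17: ≢ 1 ✓]
All checks pass, so 88 has order 272 and is a primitive root modulo 289.

Yes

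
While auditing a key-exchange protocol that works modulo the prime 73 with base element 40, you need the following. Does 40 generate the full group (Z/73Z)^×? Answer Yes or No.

Yes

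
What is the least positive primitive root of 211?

φ(211) = 211 − 1 = 210 = 2 · 3 · 5 · 7.
Test candidates g = 2, 3, … against the prime factors q ∈ {2, 3, 5, 7} of φ(211): g is a generator iff g^(210/q) ≢ 1 for every such q.
g = 2: 2^105 ≡ 210; 2^70 ≡ 196; 2^42 ≡ 107; 2^30 ≡ 171 — none is 1, so 2 is a primitive root.
So 2 is the smallest generator of (Z/211Z)^×.

2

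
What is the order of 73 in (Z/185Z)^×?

4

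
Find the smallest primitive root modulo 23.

5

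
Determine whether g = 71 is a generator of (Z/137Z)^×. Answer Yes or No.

φ(137) = 137 − 1 = 136 = 2^3 · 17.
71 is a primitive root mod 137 iff 71^(φ(137)/q) ≢ 1 for every prime q | φ(137), i.e. q ∈ {2, 17}.
71^68 ≡ 136 (mod 137)  [q = 2: ≢ 1 ✓]
71^8 ≡ 74 (mod 137)  [q = 17: ≢ 1 ✓]
All checks pass, so 71 has order 136 and is a primitive root modulo 137.

Yes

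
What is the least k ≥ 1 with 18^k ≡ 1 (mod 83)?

82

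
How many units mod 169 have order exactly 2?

φ(169) = φ(13^2) = 13·(13−1) = 156 = 2^2 · 3 · 13.
(Z/169Z)^× is cyclic (|G| = 156); a cyclic group of order m has exactly φ(d) elements of each order d | m, and none otherwise.
2 | 156, and φ(2) = 2 − 1 = 1.

1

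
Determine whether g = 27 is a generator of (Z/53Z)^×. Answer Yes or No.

Yes

φ(53) = 53 − 1 = 52 = 2^2 · 13.
Test 27^(52/q) mod 53 for each prime factor q of 52:
27^26 ≡ 52 (mod 53)  [q = 2: ≢ 1 ✓]
27^4 ≡ 10 (mod 53)  [q = 13: ≢ 1 ✓]
All checks pass, so 27 has order 52 and is a primitive root modulo 53.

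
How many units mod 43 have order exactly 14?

φ(43) = 43 − 1 = 42 = 2 · 3 · 7.
(Z/43Z)^× is cyclic (|G| = 42); a cyclic group of order m has exactly φ(d) elements of each order d | m, and none otherwise.
14 = 2 · 7 divides 42, and φ(14) = 6.

6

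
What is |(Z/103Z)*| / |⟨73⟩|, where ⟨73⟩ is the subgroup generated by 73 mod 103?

3

The order of 73 must divide φ(103) = 103 − 1 = 102 = 2 · 3 · 17.
Divisors of 102: 1, 2, 3, 6, 17, 34, 51, 102.
Check 73^d mod 103 for each divisor in increasing order:
73^1 ≡ 73 (mod 103)
73^2 ≡ 76 (mod 103)
73^3 ≡ 89 (mod 103)
73^6 ≡ 93 (mod 103)
73^17 ≡ 102 (mod 103)
73^34 ≡ 1 (mod 103) ✓
So ord_103(73) = 34, hence |⟨73⟩| = 34.
The index is φ(103) / ord(73) = 102 / 34 = 3.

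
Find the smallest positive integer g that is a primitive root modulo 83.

φ(83) = 83 − 1 = 82 = 2 · 41.
Test candidates g = 2, 3, … against the prime factors q ∈ {2, 41} of φ(83): g is a generator iff g^(82/q) ≢ 1 for every such q.
g = 2: 2^41 ≡ 82; 2^2 ≡ 4 — none is 1, so 2 is a primitive root.
So 2 is the smallest generator of (Z/83Z)^×.

2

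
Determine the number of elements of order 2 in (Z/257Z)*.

1

φ(257) = 257 − 1 = 256 = 2^8.
Since (Z/257Z)^× is cyclic of order 256, the number of elements of order d is φ(d) when d | 256 and 0 otherwise.
2 | 256, and φ(2) = 2 − 1 = 1.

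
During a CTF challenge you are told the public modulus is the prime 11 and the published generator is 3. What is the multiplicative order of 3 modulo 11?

5

ord(3) | φ(11) = 11 − 1 = 10 = 2 · 5.
Divisors of 10: 1, 2, 5, 10.
Compute 3^d (mod 11) for the divisors d until we hit 1:
3^1 ≡ 3 (mod 11)
3^2 ≡ 9 (mod 11)
3^5 ≡ 1 (mod 11) ✓
Therefore the multiplicative order of 3 modulo 11 is 5.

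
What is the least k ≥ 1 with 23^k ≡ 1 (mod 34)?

The order of 23 must divide φ(34) = φ(2)·φ(17) = 1·16 = 16 = 2^4.
Divisors of 16: 1, 2, 4, 8, 16.
Check 23^d mod 34 for each divisor in increasing order:
23^1 ≡ 23 (mod 34)
23^2 ≡ 19 (mod 34)
23^4 ≡ 21 (mod 34)
23^8 ≡ 33 (mod 34)
23^16 ≡ 1 (mod 34) ✓
Hence ord(23) = 16.

16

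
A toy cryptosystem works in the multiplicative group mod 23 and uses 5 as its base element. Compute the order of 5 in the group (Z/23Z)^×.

22

Since 5 ∈ (Z/23Z)^×, its order divides φ(23) = 23 − 1 = 22 = 2 · 11.
Divisors of 22: 1, 2, 11, 22.
Compute 5^d (mod 23) for the divisors d until we hit 1:
5^1 ≡ 5 (mod 23)
5^2 ≡ 2 (mod 23)
5^11 ≡ 22 (mod 23)
5^22 ≡ 1 (mod 23) ✓
So ord_23(5) = 22.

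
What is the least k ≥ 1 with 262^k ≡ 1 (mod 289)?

272

ord(262) | φ(289) = φ(17^2) = 17·(17−1) = 272 = 2^4 · 17.
Divisors of 272: 1, 2, 4, 8, 16, 17, 34, 68, 136, 272.
Evaluate successive powers at the divisors of 272:
262^1 ≡ 262 (mod 289)
262^2 ≡ 151 (mod 289)
262^4 ≡ 259 (mod 289)
262^8 ≡ 33 (mod 289)
262^16 ≡ 222 (mod 289)
262^17 ≡ 75 (mod 289)
262^34 ≡ 134 (mod 289)
262^68 ≡ 38 (mod 289)
262^136 ≡ 288 (mod 289)
262^272 ≡ 1 (mod 289) ✓
The smallest such exponent is 272, so the order of 262 is 272.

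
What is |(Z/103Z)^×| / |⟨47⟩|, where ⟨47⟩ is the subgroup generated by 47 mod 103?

17

The order of 47 must divide φ(103) = 103 − 1 = 102 = 2 · 3 · 17.
Divisors of 102: 1, 2, 3, 6, 17, 34, 51, 102.
Test each divisor d:
47^1 ≡ 47
47^2 ≡ 46
47^3 ≡ 102
47^6 ≡ 1
The order of 47 is 6, so the subgroup it generates has 6 elements.
Index = |(Z/103Z)^×| / |⟨47⟩| = 102 / 6 = 17.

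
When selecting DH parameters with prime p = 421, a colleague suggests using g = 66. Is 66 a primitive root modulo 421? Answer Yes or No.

φ(421) = 421 − 1 = 420 = 2^2 · 3 · 5 · 7.
An element g generates (Z/421Z)^× iff g^(420/q) ≢ 1 (mod 421) for each prime q ∈ {2, 3, 5, 7}.
66^210 ≡ 420 (mod 421)  [q = 2: ≢ 1 ✓]
66^140 ≡ 400 (mod 421)  [q = 3: ≢ 1 ✓]
66^84 ≡ 279 (mod 421)  [q = 5: ≢ 1 ✓]
66^60 ≡ 152 (mod 421)  [q = 7: ≢ 1 ✓]
None equal 1, so ord_421(66) = 420: 66 is a primitive root.

Yes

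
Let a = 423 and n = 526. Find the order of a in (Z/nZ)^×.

Since 423 ∈ (Z/526Z)^×, its order divides φ(526) = φ(2)·φ(263) = 1·262 = 262 = 2 · 131.
Divisors of 262: 1, 2, 131, 262.
Check 423^d mod 526 for each divisor in increasing order:
423^1 ≡ 423
423^2 ≡ 89
423^131 ≡ 525
423^262 ≡ 1
So ord_526(423) = 262.

262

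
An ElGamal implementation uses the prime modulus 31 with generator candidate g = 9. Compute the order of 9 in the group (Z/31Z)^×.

15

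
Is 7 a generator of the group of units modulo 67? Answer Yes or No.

φ(67) = 67 − 1 = 66 = 2 · 3 · 11.
An element g generates (Z/67Z)^× iff g^(66/q) ≢ 1 (mod 67) for each prime q ∈ {2, 3, 11}.
7^33 ≡ 66 (mod 67)  [q = 2: ≢ 1 ✓]
7^22 ≡ 29 (mod 67)  [q = 3: ≢ 1 ✓]
7^6 ≡ 64 (mod 67)  [q = 11: ≢ 1 ✓]
All checks pass, so 7 has order 66 and is a primitive root modulo 67.

Yes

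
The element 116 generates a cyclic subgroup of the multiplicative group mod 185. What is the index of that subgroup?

4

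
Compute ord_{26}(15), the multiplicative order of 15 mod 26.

ord(15) | φ(26) = φ(2)·φ(13) = 1·12 = 12 = 2^2 · 3.
Divisors of 12: 1, 2, 3, 4, 6, 12.
Check 15^d mod 26 for each divisor in increasing order:
15^1 ≡ 15 (mod 26)
15^2 ≡ 17 (mod 26)
15^3 ≡ 21 (mod 26)
15^4 ≡ 3 (mod 26)
15^6 ≡ 25 (mod 26)
15^12 ≡ 1 (mod 26) ✓
Therefore the multiplicative order of 15 modulo 26 is 12.

12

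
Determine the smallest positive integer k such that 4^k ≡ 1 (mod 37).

18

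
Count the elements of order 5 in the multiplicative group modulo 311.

φ(311) = 311 − 1 = 310 = 2 · 5 · 31.
In a cyclic group of order 310, there are φ(d) elements of order d for each divisor d of 310, and zero for non-divisors.
5 | 310, and φ(5) = 5 − 1 = 4.

4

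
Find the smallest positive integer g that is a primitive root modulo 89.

3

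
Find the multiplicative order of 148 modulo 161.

Since 148 ∈ (Z/161Z)^×, its order divides φ(161) = φ(7·23) = (7−1)·(23−1) = 6·22 = 132 = 2^2 · 3 · 11.
Divisors of 132: 1, 2, 3, 4, 6, 11, 12, 22, 33, 44, 66, 132.
Evaluate successive powers at the divisors of 132:
148^1 ≡ 148 (mod 161)
148^2 ≡ 8 (mod 161)
148^3 ≡ 57 (mod 161)
148^4 ≡ 64 (mod 161)
148^6 ≡ 29 (mod 161)
148^11 ≡ 22 (mod 161)
148^12 ≡ 36 (mod 161)
148^22 ≡ 1 (mod 161) ✓
Hence ord(148) = 22.

22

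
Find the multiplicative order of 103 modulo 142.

7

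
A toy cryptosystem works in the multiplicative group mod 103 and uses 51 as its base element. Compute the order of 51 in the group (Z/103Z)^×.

102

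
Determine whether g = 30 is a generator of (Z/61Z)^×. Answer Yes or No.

φ(61) = 61 − 1 = 60 = 2^2 · 3 · 5.
Test 30^(60/q) mod 61 for each prime factor q of 60:
30^30 ≡ 60 (mod 61)  [q = 2: ≢ 1 ✓]
30^20 ≡ 13 (mod 61)  [q = 3: ≢ 1 ✓]
30^12 ≡ 34 (mod 61)  [q = 5: ≢ 1 ✓]
None equal 1, so ord_61(30) = 60: 30 is a primitive root.

Yes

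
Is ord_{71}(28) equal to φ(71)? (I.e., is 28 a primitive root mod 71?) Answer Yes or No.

Yes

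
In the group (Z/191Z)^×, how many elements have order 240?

φ(191) = 191 − 1 = 190 = 2 · 5 · 19.
(Z/191Z)^× is cyclic (|G| = 190); a cyclic group of order m has exactly φ(d) elements of each order d | m, and none otherwise.
Here 190 is not a multiple of 240, so there are no elements of order 240.

0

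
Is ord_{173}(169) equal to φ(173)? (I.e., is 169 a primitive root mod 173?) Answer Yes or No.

φ(173) = 173 − 1 = 172 = 2^2 · 43.
Test 169^(172/q) mod 173 for each prime factor q of 172:
169^86 ≡ 1 (mod 173)  [q = 2: ≡ 1 ✗]
169^4 ≡ 83 (mod 173)  [q = 43: ≢ 1 ✓]
169^86 ≡ 1 shows ord(169) | 86, strictly less than φ(173); not a primitive root.

No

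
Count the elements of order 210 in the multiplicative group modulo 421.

φ(421) = 421 − 1 = 420 = 2^2 · 3 · 5 · 7.
In a cyclic group of order 420, there are φ(d) elements of order d for each divisor d of 420, and zero for non-divisors.
210 = 2 · 3 · 5 · 7 divides 420, and φ(210) = 48.

48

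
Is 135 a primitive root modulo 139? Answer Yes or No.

φ(139) = 139 − 1 = 138 = 2 · 3 · 23.
It suffices to check that the order of 135 is not a proper divisor of 138: compute 135^(138/q) for q ∈ {2, 3, 23}.
135^69 ≡ 138 (mod 139)  [q = 2: ≢ 1 ✓]
135^46 ≡ 42 (mod 139)  [q = 3: ≢ 1 ✓]
135^6 ≡ 65 (mod 139)  [q = 23: ≢ 1 ✓]
All checks pass, so 135 has order 138 and is a primitive root modulo 139.

Yes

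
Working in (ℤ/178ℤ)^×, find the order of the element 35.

88

Since 35 ∈ (Z/178Z)^×, its order divides φ(178) = φ(2)·φ(89) = 1·88 = 88 = 2^3 · 11.
Divisors of 88: 1, 2, 4, 8, 11, 22, 44, 88.
Evaluate successive powers at the divisors of 88:
35^1 ≡ 35 (mod 178)
35^2 ≡ 157 (mod 178)
35^4 ≡ 85 (mod 178)
35^8 ≡ 105 (mod 178)
35^11 ≡ 77 (mod 178)
35^22 ≡ 55 (mod 178)
35^44 ≡ 177 (mod 178)
35^88 ≡ 1 (mod 178) ✓
So ord_178(35) = 88.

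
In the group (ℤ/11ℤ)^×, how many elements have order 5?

4

φ(11) = 11 − 1 = 10 = 2 · 5.
Since (Z/11Z)^× is cyclic of order 10, the number of elements of order d is φ(d) when d | 10 and 0 otherwise.
5 | 10, and φ(5) = 5 − 1 = 4.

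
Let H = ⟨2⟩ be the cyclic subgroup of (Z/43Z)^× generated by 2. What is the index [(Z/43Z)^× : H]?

3

Since 2 ∈ (Z/43Z)^×, its order divides φ(43) = 43 − 1 = 42 = 2 · 3 · 7.
Divisors of 42: 1, 2, 3, 6, 7, 14, 21, 42.
Compute 2^d (mod 43) for the divisors d until we hit 1:
2^1 ≡ 2
2^2 ≡ 4
2^3 ≡ 8
2^6 ≡ 21
2^7 ≡ 42
2^14 ≡ 1
The order of 2 is 14, so the subgroup it generates has 14 elements.
Index = |(Z/43Z)^×| / |⟨2⟩| = 42 / 14 = 3.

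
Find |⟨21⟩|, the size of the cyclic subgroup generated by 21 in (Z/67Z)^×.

33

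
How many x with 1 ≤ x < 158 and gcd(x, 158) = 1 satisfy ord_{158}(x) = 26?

φ(158) = φ(2)·φ(79) = 1·78 = 78 = 2 · 3 · 13.
(Z/158Z)^× is cyclic (|G| = 78); a cyclic group of order m has exactly φ(d) elements of each order d | m, and none otherwise.
26 = 2 · 13 divides 78, and φ(26) = 12.

12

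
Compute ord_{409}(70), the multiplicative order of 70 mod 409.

ord(70) | φ(409) = 409 − 1 = 408 = 2^3 · 3 · 17.
Divisors of 408: 1, 2, 3, 4, 6, 8, 12, 17, 24, 34, 51, 68, 102, 136, 204, 408.
Test each divisor d:
70^1 ≡ 70 (mod 409)
70^2 ≡ 401 (mod 409)
70^3 ≡ 258 (mod 409)
70^4 ≡ 64 (mod 409)
70^6 ≡ 306 (mod 409)
70^8 ≡ 6 (mod 409)
70^12 ≡ 384 (mod 409)
70^17 ≡ 66 (mod 409)
70^24 ≡ 216 (mod 409)
70^34 ≡ 266 (mod 409)
70^51 ≡ 378 (mod 409)
70^68 ≡ 408 (mod 409)
70^102 ≡ 143 (mod 409)
70^136 ≡ 1 (mod 409) ✓
The smallest such exponent is 136, so the order of 70 is 136.

136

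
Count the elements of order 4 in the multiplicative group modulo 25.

2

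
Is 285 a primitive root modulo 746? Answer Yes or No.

φ(746) = φ(2)·φ(373) = 1·372 = 372 = 2^2 · 3 · 31.
285 is a primitive root mod 746 iff 285^(φ(746)/q) ≢ 1 for every prime q | φ(746), i.e. q ∈ {2, 3, 31}.
285^186 ≡ 1 (mod 746)  [q = 2: ≡ 1 ✗]
285^124 ≡ 461 (mod 746)  [q = 3: ≢ 1 ✓]
285^12 ≡ 1 (mod 746)  [q = 31: ≡ 1 ✗]
285^186 ≡ 1 shows ord(285) | 186, strictly less than φ(746); not a primitive root.

No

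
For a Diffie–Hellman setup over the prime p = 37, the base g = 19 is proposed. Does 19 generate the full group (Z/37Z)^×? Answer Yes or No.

Yes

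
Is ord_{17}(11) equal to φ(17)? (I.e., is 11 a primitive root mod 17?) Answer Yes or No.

Yes

φ(17) = 17 − 1 = 16 = 2^4.
It suffices to check that the order of 11 is not a proper divisor of 16: compute 11^(16/q) for q ∈ {2}.
11^8 ≡ 16 (mod 17)  [q = 2: ≢ 1 ✓]
Every test exponent gives a nontrivial residue, hence 11 generates the full group.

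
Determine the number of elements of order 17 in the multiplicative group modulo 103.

16

φ(103) = 103 − 1 = 102 = 2 · 3 · 17.
In a cyclic group of order 102, there are φ(d) elements of order d for each divisor d of 102, and zero for non-divisors.
17 | 102, and φ(17) = 17 − 1 = 16.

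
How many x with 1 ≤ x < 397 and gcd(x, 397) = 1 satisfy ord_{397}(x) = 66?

20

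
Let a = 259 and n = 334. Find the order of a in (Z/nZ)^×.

166

By Lagrange's theorem, ord_334(259) divides φ(334) = φ(2)·φ(167) = 1·166 = 166 = 2 · 83.
Divisors of 166: 1, 2, 83, 166.
Check 259^d mod 334 for each divisor in increasing order:
259^1 ≡ 259 (mod 334)
259^2 ≡ 281 (mod 334)
259^83 ≡ 333 (mod 334)
259^166 ≡ 1 (mod 334) ✓
Hence ord(259) = 166.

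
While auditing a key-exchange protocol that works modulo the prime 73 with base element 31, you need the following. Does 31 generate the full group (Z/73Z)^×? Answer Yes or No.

φ(73) = 73 − 1 = 72 = 2^3 · 3^2.
It suffices to check that the order of 31 is not a proper divisor of 72: compute 31^(72/q) for q ∈ {2, 3}.
31^36 ≡ 72 (mod 73)  [q = 2: ≢ 1 ✓]
31^24 ≡ 64 (mod 73)  [q = 3: ≢ 1 ✓]
None equal 1, so ord_73(31) = 72: 31 is a primitive root.

Yes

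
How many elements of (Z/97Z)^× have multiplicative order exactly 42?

0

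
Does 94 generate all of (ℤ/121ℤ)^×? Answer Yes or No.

φ(121) = φ(11^2) = 11·(11−1) = 110 = 2 · 5 · 11.
An element g generates (Z/121Z)^× iff g^(110/q) ≢ 1 (mod 121) for each prime q ∈ {2, 5, 11}.
94^55 ≡ 120 (mod 121)  [q = 2: ≢ 1 ✓]
94^22 ≡ 3 (mod 121)  [q = 5: ≢ 1 ✓]
94^10 ≡ 1 (mod 121)  [q = 11: ≡ 1 ✗]
94^10 ≡ 1 shows ord(94) | 10, strictly less than φ(121); not a primitive root.

No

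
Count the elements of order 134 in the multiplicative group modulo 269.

66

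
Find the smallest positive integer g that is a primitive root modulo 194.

5

φ(194) = φ(2)·φ(97) = 1·96 = 96 = 2^5 · 3.
Test candidates g = 2, 3, … against the prime factors q ∈ {2, 3} of φ(194): g is a generator iff g^(96/q) ≢ 1 for every such q.
g = 2: gcd(2, 194) = 2 > 1, not a unit — skip.
g = 3: 3^48 ≡ 1 — hits 1, so not a primitive root.
g = 4: gcd(4, 194) = 2 > 1, not a unit — skip.
g = 5: 5^48 ≡ 193; 5^32 ≡ 35 — none is 1, so 5 is a primitive root.
Hence the least primitive root of 194 is 5.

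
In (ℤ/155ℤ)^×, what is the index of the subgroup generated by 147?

6

ord(147) | φ(155) = φ(5·31) = (5−1)·(31−1) = 4·30 = 120 = 2^3 · 3 · 5.
Divisors of 120: 1, 2, 3, 4, 5, 6, 8, 10, 12, 15, 20, 24, 30, 40, 60, 120.
Compute 147^d (mod 155) for the divisors d until we hit 1:
147^1 ≡ 147
147^2 ≡ 64
147^3 ≡ 108
147^4 ≡ 66
147^5 ≡ 92
147^6 ≡ 39
147^8 ≡ 16
147^10 ≡ 94
147^12 ≡ 126
147^15 ≡ 123
147^20 ≡ 1
Thus |⟨147⟩| = ord(147) = 20.
The index is φ(155) / ord(147) = 120 / 20 = 6.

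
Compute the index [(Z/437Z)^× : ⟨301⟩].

4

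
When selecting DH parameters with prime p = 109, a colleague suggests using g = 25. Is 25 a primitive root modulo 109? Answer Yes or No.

φ(109) = 109 − 1 = 108 = 2^2 · 3^3.
It suffices to check that the order of 25 is not a proper divisor of 108: compute 25^(108/q) for q ∈ {2, 3}.
25^54 ≡ 1 (mod 109)  [q = 2: ≡ 1 ✗]
25^36 ≡ 45 (mod 109)  [q = 3: ≢ 1 ✓]
25^54 ≡ 1 shows ord(25) | 54, strictly less than φ(109); not a primitive root.

No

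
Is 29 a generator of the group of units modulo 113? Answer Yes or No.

φ(113) = 113 − 1 = 112 = 2^4 · 7.
Test 29^(112/q) mod 113 for each prime factor q of 112:
29^56 ≡ 112 (mod 113)  [q = 2: ≢ 1 ✓]
29^16 ≡ 109 (mod 113)  [q = 7: ≢ 1 ✓]
All checks pass, so 29 has order 112 and is a primitive root modulo 113.

Yes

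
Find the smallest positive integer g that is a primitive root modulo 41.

φ(41) = 41 − 1 = 40 = 2^3 · 5.
g is a primitive root iff g^(40/q) ≢ 1 (mod 41) for each prime q ∈ {2, 5}.
g = 2: 2^20 ≡ 1 — hits 1, so not a primitive root.
g = 3: 3^20 ≡ 40; 3^8 ≡ 1 — hits 1, so not a primitive root.
g = 4: 4^20 ≡ 1 — hits 1, so not a primitive root.
g = 5: 5^20 ≡ 1 — hits 1, so not a primitive root.
g = 6: 6^20 ≡ 40; 6^8 ≡ 10 — none is 1, so 6 is a primitive root.
So 6 is the smallest generator of (Z/41Z)^×.

6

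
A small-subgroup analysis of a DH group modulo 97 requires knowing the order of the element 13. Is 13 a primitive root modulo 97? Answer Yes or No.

Yes

φ(97) = 97 − 1 = 96 = 2^5 · 3.
Test 13^(96/q) mod 97 for each prime factor q of 96:
13^48 ≡ 96 (mod 97)  [q = 2: ≢ 1 ✓]
13^32 ≡ 35 (mod 97)  [q = 3: ≢ 1 ✓]
All checks pass, so 13 has order 96 and is a primitive root modulo 97.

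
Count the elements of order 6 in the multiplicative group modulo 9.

φ(9) = φ(3^2) = 3·(3−1) = 6 = 2 · 3.
In a cyclic group of order 6, there are φ(d) elements of order d for each divisor d of 6, and zero for non-divisors.
6 = 2 · 3 divides 6, and φ(6) = 2.

2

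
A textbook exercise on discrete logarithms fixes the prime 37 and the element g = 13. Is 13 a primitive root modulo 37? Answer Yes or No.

Yes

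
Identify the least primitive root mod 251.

6

φ(251) = 251 − 1 = 250 = 2 · 5^3.
g is a primitive root iff g^(250/q) ≢ 1 (mod 251) for each prime q ∈ {2, 5}.
g = 2: 2^125 ≡ 250; 2^50 ≡ 1 — hits 1, so not a primitive root.
g = 3: 3^125 ≡ 1 — hits 1, so not a primitive root.
g = 4: 4^125 ≡ 1 — hits 1, so not a primitive root.
g = 5: 5^125 ≡ 1 — hits 1, so not a primitive root.
g = 6: 6^125 ≡ 250; 6^50 ≡ 219 — none is 1, so 6 is a primitive root.
So 6 is the smallest generator of (Z/251Z)^×.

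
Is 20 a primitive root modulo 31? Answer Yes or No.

φ(31) = 31 − 1 = 30 = 2 · 3 · 5.
20 is a primitive root mod 31 iff 20^(φ(31)/q) ≢ 1 for every prime q | φ(31), i.e. q ∈ {2, 3, 5}.
20^15 ≡ 1 (mod 31)  [q = 2: ≡ 1 ✗]
20^10 ≡ 5 (mod 31)  [q = 3: ≢ 1 ✓]
20^6 ≡ 4 (mod 31)  [q = 5: ≢ 1 ✓]
The check at q = 2 fails, so 20 generates a proper subgroup.

No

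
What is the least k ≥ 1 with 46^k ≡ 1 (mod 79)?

13

ord(46) | φ(79) = 79 − 1 = 78 = 2 · 3 · 13.
Divisors of 78: 1, 2, 3, 6, 13, 26, 39, 78.
Compute 46^d (mod 79) for the divisors d until we hit 1:
46^1 ≡ 46 (mod 79)
46^2 ≡ 62 (mod 79)
46^3 ≡ 8 (mod 79)
46^6 ≡ 64 (mod 79)
46^13 ≡ 1 (mod 79) ✓
Hence ord(46) = 13.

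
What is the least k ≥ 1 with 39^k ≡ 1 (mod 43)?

The order of 39 must divide φ(43) = 43 − 1 = 42 = 2 · 3 · 7.
Divisors of 42: 1, 2, 3, 6, 7, 14, 21, 42.
Check 39^d mod 43 for each divisor in increasing order:
39^1 ≡ 39
39^2 ≡ 16
39^3 ≡ 22
39^6 ≡ 11
39^7 ≡ 42
39^14 ≡ 1
The smallest such exponent is 14, so the order of 39 is 14.

14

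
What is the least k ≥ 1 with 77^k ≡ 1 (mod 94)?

46

ord(77) | φ(94) = φ(2)·φ(47) = 1·46 = 46 = 2 · 23.
Divisors of 46: 1, 2, 23, 46.
Check 77^d mod 94 for each divisor in increasing order:
77^1 ≡ 77
77^2 ≡ 7
77^23 ≡ 93
77^46 ≡ 1
So ord_94(77) = 46.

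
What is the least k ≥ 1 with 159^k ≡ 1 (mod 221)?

48

ord(159) | φ(221) = φ(13·17) = (13−1)·(17−1) = 12·16 = 192 = 2^6 · 3.
Divisors of 192: 1, 2, 3, 4, 6, 8, 12, 16, 24, 32, 48, 64, 96, 192.
Check 159^d mod 221 for each divisor in increasing order:
159^1 ≡ 159 (mod 221)
159^2 ≡ 87 (mod 221)
159^3 ≡ 131 (mod 221)
159^4 ≡ 55 (mod 221)
159^6 ≡ 144 (mod 221)
159^8 ≡ 152 (mod 221)
159^12 ≡ 183 (mod 221)
159^16 ≡ 120 (mod 221)
159^24 ≡ 118 (mod 221)
159^32 ≡ 35 (mod 221)
159^48 ≡ 1 (mod 221) ✓
Therefore the multiplicative order of 159 modulo 221 is 48.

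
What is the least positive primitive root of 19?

2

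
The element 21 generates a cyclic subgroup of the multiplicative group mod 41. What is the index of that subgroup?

2

ord(21) | φ(41) = 41 − 1 = 40 = 2^3 · 5.
Divisors of 40: 1, 2, 4, 5, 8, 10, 20, 40.
Check 21^d mod 41 for each divisor in increasing order:
21^1 ≡ 21 (mod 41)
21^2 ≡ 31 (mod 41)
21^4 ≡ 18 (mod 41)
21^5 ≡ 9 (mod 41)
21^8 ≡ 37 (mod 41)
21^10 ≡ 40 (mod 41)
21^20 ≡ 1 (mod 41) ✓
The order of 21 is 20, so the subgroup it generates has 20 elements.
Index = |(Z/41Z)^×| / |⟨21⟩| = 40 / 20 = 2.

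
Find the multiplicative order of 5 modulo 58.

14

Since 5 ∈ (Z/58Z)^×, its order divides φ(58) = φ(2)·φ(29) = 1·28 = 28 = 2^2 · 7.
Divisors of 28: 1, 2, 4, 7, 14, 28.
Check 5^d mod 58 for each divisor in increasing order:
5^1 ≡ 5 (mod 58)
5^2 ≡ 25 (mod 58)
5^4 ≡ 45 (mod 58)
5^7 ≡ 57 (mod 58)
5^14 ≡ 1 (mod 58) ✓
So ord_58(5) = 14.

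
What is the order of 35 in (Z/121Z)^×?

110

By Lagrange's theorem, ord_121(35) divides φ(121) = φ(11^2) = 11·(11−1) = 110 = 2 · 5 · 11.
Divisors of 110: 1, 2, 5, 10, 11, 22, 55, 110.
Evaluate successive powers at the divisors of 110:
35^1 ≡ 35 (mod 121)
35^2 ≡ 15 (mod 121)
35^5 ≡ 10 (mod 121)
35^10 ≡ 100 (mod 121)
35^11 ≡ 112 (mod 121)
35^22 ≡ 81 (mod 121)
35^55 ≡ 120 (mod 121)
35^110 ≡ 1 (mod 121) ✓
The smallest such exponent is 110, so the order of 35 is 110.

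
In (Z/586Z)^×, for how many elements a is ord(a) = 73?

φ(586) = φ(2)·φ(293) = 1·292 = 292 = 2^2 · 73.
(Z/586Z)^× is cyclic (|G| = 292); a cyclic group of order m has exactly φ(d) elements of each order d | m, and none otherwise.
73 | 292, and φ(73) = 73 − 1 = 72.

72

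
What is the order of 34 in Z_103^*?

Since 34 ∈ (Z/103Z)^×, its order divides φ(103) = 103 − 1 = 102 = 2 · 3 · 17.
Divisors of 102: 1, 2, 3, 6, 17, 34, 51, 102.
Compute 34^d (mod 103) for the divisors d until we hit 1:
34^1 ≡ 34 (mod 103)
34^2 ≡ 23 (mod 103)
34^3 ≡ 61 (mod 103)
34^6 ≡ 13 (mod 103)
34^17 ≡ 1 (mod 103) ✓
Hence ord(34) = 17.

17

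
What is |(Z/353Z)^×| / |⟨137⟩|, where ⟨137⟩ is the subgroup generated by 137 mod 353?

11

Since 137 ∈ (Z/353Z)^×, its order divides φ(353) = 353 − 1 = 352 = 2^5 · 11.
Divisors of 352: 1, 2, 4, 8, 11, 16, 22, 32, 44, 88, 176, 352.
Check 137^d mod 353 for each divisor in increasing order:
137^1 ≡ 137
137^2 ≡ 60
137^4 ≡ 70
137^8 ≡ 311
137^11 ≡ 347
137^16 ≡ 352
137^22 ≡ 36
137^32 ≡ 1
So ord_353(137) = 32, hence |⟨137⟩| = 32.
[(Z/353Z)^× : ⟨137⟩] = 352/32 = 11.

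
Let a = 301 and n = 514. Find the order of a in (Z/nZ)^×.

64

ord(301) | φ(514) = φ(2)·φ(257) = 1·256 = 256 = 2^8.
Divisors of 256: 1, 2, 4, 8, 16, 32, 64, 128, 256.
Check 301^d mod 514 for each divisor in increasing order:
301^1 ≡ 301 (mod 514)
301^2 ≡ 137 (mod 514)
301^4 ≡ 265 (mod 514)
301^8 ≡ 321 (mod 514)
301^16 ≡ 241 (mod 514)
301^32 ≡ 513 (mod 514)
301^64 ≡ 1 (mod 514) ✓
Therefore the multiplicative order of 301 modulo 514 is 64.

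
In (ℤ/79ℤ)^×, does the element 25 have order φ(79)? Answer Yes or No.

No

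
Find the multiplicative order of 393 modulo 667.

77

The order of 393 must divide φ(667) = φ(23·29) = (23−1)·(29−1) = 22·28 = 616 = 2^3 · 7 · 11.
Divisors of 616: 1, 2, 4, 7, 8, 11, 14, 22, 28, 44, 56, 77, 88, 154, 308, 616.
Test each divisor d:
393^1 ≡ 393 (mod 667)
393^2 ≡ 372 (mod 667)
393^4 ≡ 315 (mod 667)
393^7 ≡ 59 (mod 667)
393^8 ≡ 509 (mod 667)
393^11 ≡ 576 (mod 667)
393^14 ≡ 146 (mod 667)
393^22 ≡ 277 (mod 667)
393^28 ≡ 639 (mod 667)
393^44 ≡ 24 (mod 667)
393^56 ≡ 117 (mod 667)
393^77 ≡ 1 (mod 667) ✓
Hence ord(393) = 77.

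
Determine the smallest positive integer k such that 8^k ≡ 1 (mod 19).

The order of 8 must divide φ(19) = 19 − 1 = 18 = 2 · 3^2.
Divisors of 18: 1, 2, 3, 6, 9, 18.
Test each divisor d:
8^1 ≡ 8 (mod 19)
8^2 ≡ 7 (mod 19)
8^3 ≡ 18 (mod 19)
8^6 ≡ 1 (mod 19) ✓
So ord_19(8) = 6.

6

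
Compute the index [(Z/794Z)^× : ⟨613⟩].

By Lagrange's theorem, ord_794(613) divides φ(794) = φ(2)·φ(397) = 1·396 = 396 = 2^2 · 3^2 · 11.
Divisors of 396: 1, 2, 3, 4, 6, 9, 11, 12, 18, 22, 33, 36, 44, 66, 99, 132, 198, 396.
Test each divisor d:
613^1 ≡ 613 (mod 794)
613^2 ≡ 207 (mod 794)
613^3 ≡ 645 (mod 794)
613^4 ≡ 767 (mod 794)
613^6 ≡ 763 (mod 794)
613^9 ≡ 649 (mod 794)
613^11 ≡ 157 (mod 794)
613^12 ≡ 167 (mod 794)
613^18 ≡ 381 (mod 794)
613^22 ≡ 35 (mod 794)
613^33 ≡ 731 (mod 794)
613^36 ≡ 653 (mod 794)
613^44 ≡ 431 (mod 794)
613^66 ≡ 793 (mod 794)
613^99 ≡ 63 (mod 794)
613^132 ≡ 1 (mod 794) ✓
So ord_794(613) = 132, hence |⟨613⟩| = 132.
[(Z/794Z)^× : ⟨613⟩] = 396/132 = 3.

3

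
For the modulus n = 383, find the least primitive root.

φ(383) = 383 − 1 = 382 = 2 · 191.
Test candidates g = 2, 3, … against the prime factors q ∈ {2, 191} of φ(383): g is a generator iff g^(382/q) ≢ 1 for every such q.
g = 2: 2^191 ≡ 1 — hits 1, so not a primitive root.
g = 3: 3^191 ≡ 1 — hits 1, so not a primitive root.
g = 4: 4^191 ≡ 1 — hits 1, so not a primitive root.
g = 5: 5^191 ≡ 382; 5^2 ≡ 25 — none is 1, so 5 is a primitive root.
So 5 is the smallest generator of (Z/383Z)^×.

5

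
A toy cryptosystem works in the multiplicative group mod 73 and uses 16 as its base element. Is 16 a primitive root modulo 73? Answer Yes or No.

φ(73) = 73 − 1 = 72 = 2^3 · 3^2.
It suffices to check that the order of 16 is not a proper divisor of 72: compute 16^(72/q) for q ∈ {2, 3}.
16^36 ≡ 1 (mod 73)  [q = 2: ≡ 1 ✗]
16^24 ≡ 64 (mod 73)  [q = 3: ≢ 1 ✓]
16^36 ≡ 1 shows ord(16) | 36, strictly less than φ(73); not a primitive root.

No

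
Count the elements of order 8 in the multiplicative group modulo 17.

φ(17) = 17 − 1 = 16 = 2^4.
In a cyclic group of order 16, there are φ(d) elements of order d for each divisor d of 16, and zero for non-divisors.
8 = 2^3 divides 16, and φ(8) = 4.

4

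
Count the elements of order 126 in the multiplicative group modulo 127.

φ(127) = 127 − 1 = 126 = 2 · 3^2 · 7.
(Z/127Z)^× is cyclic (|G| = 126); a cyclic group of order m has exactly φ(d) elements of each order d | m, and none otherwise.
126 = 2 · 3^2 · 7 divides 126, and φ(126) = 36.

36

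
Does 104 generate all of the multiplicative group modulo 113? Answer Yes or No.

φ(113) = 113 − 1 = 112 = 2^4 · 7.
104 is a primitive root mod 113 iff 104^(φ(113)/q) ≢ 1 for every prime q | φ(113), i.e. q ∈ {2, 7}.
104^56 ≡ 1 (mod 113)  [q = 2: ≡ 1 ✗]
104^16 ≡ 28 (mod 113)  [q = 7: ≢ 1 ✓]
The check at q = 2 fails, so 104 generates a proper subgroup.

No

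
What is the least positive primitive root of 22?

φ(22) = φ(2)·φ(11) = 1·10 = 10 = 2 · 5.
g is a primitive root iff g^(10/q) ≢ 1 (mod 22) for each prime q ∈ {2, 5}.
g = 2: gcd(2, 22) = 2 > 1, not a unit — skip.
g = 3: 3^5 ≡ 1 — hits 1, so not a primitive root.
g = 4: gcd(4, 22) = 2 > 1, not a unit — skip.
g = 5: 5^5 ≡ 1 — hits 1, so not a primitive root.
g = 6: gcd(6, 22) = 2 > 1, not a unit — skip.
g = 7: 7^5 ≡ 21; 7^2 ≡ 5 — none is 1, so 7 is a primitive root.
The smallest primitive root modulo 22 is 7.

7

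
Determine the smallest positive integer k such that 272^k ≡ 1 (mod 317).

316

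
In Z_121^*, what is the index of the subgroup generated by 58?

Since 58 ∈ (Z/121Z)^×, its order divides φ(121) = φ(11^2) = 11·(11−1) = 110 = 2 · 5 · 11.
Divisors of 110: 1, 2, 5, 10, 11, 22, 55, 110.
Evaluate successive powers at the divisors of 110:
58^1 ≡ 58 (mod 121)
58^2 ≡ 97 (mod 121)
58^5 ≡ 12 (mod 121)
58^10 ≡ 23 (mod 121)
58^11 ≡ 3 (mod 121)
58^22 ≡ 9 (mod 121)
58^55 ≡ 1 (mod 121) ✓
Thus |⟨58⟩| = ord(58) = 55.
Index = |(Z/121Z)^×| / |⟨58⟩| = 110 / 55 = 2.

2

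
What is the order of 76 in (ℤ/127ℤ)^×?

21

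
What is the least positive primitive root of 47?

φ(47) = 47 − 1 = 46 = 2 · 23.
Test candidates g = 2, 3, … against the prime factors q ∈ {2, 23} of φ(47): g is a generator iff g^(46/q) ≢ 1 for every such q.
g = 2: 2^23 ≡ 1 — hits 1, so not a primitive root.
g = 3: 3^23 ≡ 1 — hits 1, so not a primitive root.
g = 4: 4^23 ≡ 1 — hits 1, so not a primitive root.
g = 5: 5^23 ≡ 46; 5^2 ≡ 25 — none is 1, so 5 is a primitive root.
Hence the least primitive root of 47 is 5.

5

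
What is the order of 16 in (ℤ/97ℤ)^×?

By Lagrange's theorem, ord_97(16) divides φ(97) = 97 − 1 = 96 = 2^5 · 3.
Divisors of 96: 1, 2, 3, 4, 6, 8, 12, 16, 24, 32, 48, 96.
Compute 16^d (mod 97) for the divisors d until we hit 1:
16^1 ≡ 16
16^2 ≡ 62
16^3 ≡ 22
16^4 ≡ 61
16^6 ≡ 96
16^8 ≡ 35
16^12 ≡ 1
So ord_97(16) = 12.

12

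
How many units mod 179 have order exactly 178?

φ(179) = 179 − 1 = 178 = 2 · 89.
In a cyclic group of order 178, there are φ(d) elements of order d for each divisor d of 178, and zero for non-divisors.
178 = 2 · 89 divides 178, and φ(178) = 88.

88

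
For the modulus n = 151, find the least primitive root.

6

φ(151) = 151 − 1 = 150 = 2 · 3 · 5^2.
Test candidates g = 2, 3, … against the prime factors q ∈ {2, 3, 5} of φ(151): g is a generator iff g^(150/q) ≢ 1 for every such q.
g = 2: 2^75 ≡ 1 — hits 1, so not a primitive root.
g = 3: 3^75 ≡ 150; 3^50 ≡ 1 — hits 1, so not a primitive root.
g = 4: 4^75 ≡ 1 — hits 1, so not a primitive root.
g = 5: 5^75 ≡ 1 — hits 1, so not a primitive root.
g = 6: 6^75 ≡ 150; 6^50 ≡ 32; 6^30 ≡ 59 — none is 1, so 6 is a primitive root.
So 6 is the smallest generator of (Z/151Z)^×.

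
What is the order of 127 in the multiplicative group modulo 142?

Since 127 ∈ (Z/142Z)^×, its order divides φ(142) = φ(2)·φ(71) = 1·70 = 70 = 2 · 5 · 7.
Divisors of 70: 1, 2, 5, 7, 10, 14, 35, 70.
Test each divisor d:
127^1 ≡ 127
127^2 ≡ 83
127^5 ≡ 41
127^7 ≡ 137
127^10 ≡ 119
127^14 ≡ 25
127^35 ≡ 141
127^70 ≡ 1
The smallest such exponent is 70, so the order of 127 is 70.

70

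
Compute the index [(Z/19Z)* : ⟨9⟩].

2

Since 9 ∈ (Z/19Z)^×, its order divides φ(19) = 19 − 1 = 18 = 2 · 3^2.
Divisors of 18: 1, 2, 3, 6, 9, 18.
Check 9^d mod 19 for each divisor in increasing order:
9^1 ≡ 9
9^2 ≡ 5
9^3 ≡ 7
9^6 ≡ 11
9^9 ≡ 1
Thus |⟨9⟩| = ord(9) = 9.
The index is φ(19) / ord(9) = 18 / 9 = 2.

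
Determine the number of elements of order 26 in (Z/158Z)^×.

φ(158) = φ(2)·φ(79) = 1·78 = 78 = 2 · 3 · 13.
Since (Z/158Z)^× is cyclic of order 78, the number of elements of order d is φ(d) when d | 78 and 0 otherwise.
26 = 2 · 13 divides 78, and φ(26) = 12.

12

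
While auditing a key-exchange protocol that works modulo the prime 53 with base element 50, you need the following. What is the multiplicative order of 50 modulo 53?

52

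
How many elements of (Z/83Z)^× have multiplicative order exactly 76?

0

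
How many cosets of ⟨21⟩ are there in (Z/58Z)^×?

By Lagrange's theorem, ord_58(21) divides φ(58) = φ(2)·φ(29) = 1·28 = 28 = 2^2 · 7.
Divisors of 28: 1, 2, 4, 7, 14, 28.
Evaluate successive powers at the divisors of 28:
21^1 ≡ 21
21^2 ≡ 35
21^4 ≡ 7
21^7 ≡ 41
21^14 ≡ 57
21^28 ≡ 1
So ord_58(21) = 28, hence |⟨21⟩| = 28.
Index = |(Z/58Z)^×| / |⟨21⟩| = 28 / 28 = 1.

1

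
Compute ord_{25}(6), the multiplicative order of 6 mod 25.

5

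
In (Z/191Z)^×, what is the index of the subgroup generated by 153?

10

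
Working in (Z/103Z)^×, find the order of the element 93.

The order of 93 must divide φ(103) = 103 − 1 = 102 = 2 · 3 · 17.
Divisors of 102: 1, 2, 3, 6, 17, 34, 51, 102.
Test each divisor d:
93^1 ≡ 93
93^2 ≡ 100
93^3 ≡ 30
93^6 ≡ 76
93^17 ≡ 1
The smallest such exponent is 17, so the order of 93 is 17.

17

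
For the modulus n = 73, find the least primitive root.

5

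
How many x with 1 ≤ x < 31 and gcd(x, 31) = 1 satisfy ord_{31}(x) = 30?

8

φ(31) = 31 − 1 = 30 = 2 · 3 · 5.
Since (Z/31Z)^× is cyclic of order 30, the number of elements of order d is φ(d) when d | 30 and 0 otherwise.
30 = 2 · 3 · 5 divides 30, and φ(30) = 8.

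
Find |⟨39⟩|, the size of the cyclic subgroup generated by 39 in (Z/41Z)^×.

By Lagrange's theorem, ord_41(39) divides φ(41) = 41 − 1 = 40 = 2^3 · 5.
Divisors of 40: 1, 2, 4, 5, 8, 10, 20, 40.
Compute 39^d (mod 41) for the divisors d until we hit 1:
39^1 ≡ 39
39^2 ≡ 4
39^4 ≡ 16
39^5 ≡ 9
39^8 ≡ 10
39^10 ≡ 40
39^20 ≡ 1
So ord_41(39) = 20.

20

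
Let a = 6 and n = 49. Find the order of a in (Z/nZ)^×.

ord(6) | φ(49) = φ(7^2) = 7·(7−1) = 42 = 2 · 3 · 7.
Divisors of 42: 1, 2, 3, 6, 7, 14, 21, 42.
Evaluate successive powers at the divisors of 42:
6^1 ≡ 6 (mod 49)
6^2 ≡ 36 (mod 49)
6^3 ≡ 20 (mod 49)
6^6 ≡ 8 (mod 49)
6^7 ≡ 48 (mod 49)
6^14 ≡ 1 (mod 49) ✓
Therefore the multiplicative order of 6 modulo 49 is 14.

14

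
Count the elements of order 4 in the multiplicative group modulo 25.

2

φ(25) = φ(5^2) = 5·(5−1) = 20 = 2^2 · 5.
Since (Z/25Z)^× is cyclic of order 20, the number of elements of order d is φ(d) when d | 20 and 0 otherwise.
4 = 2^2 divides 20, and φ(4) = 2.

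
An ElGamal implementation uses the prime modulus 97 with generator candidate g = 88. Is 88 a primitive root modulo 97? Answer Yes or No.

No

φ(97) = 97 − 1 = 96 = 2^5 · 3.
88 is a primitive root mod 97 iff 88^(φ(97)/q) ≢ 1 for every prime q | φ(97), i.e. q ∈ {2, 3}.
88^48 ≡ 1 (mod 97)  [q = 2: ≡ 1 ✗]
88^32 ≡ 61 (mod 97)  [q = 3: ≢ 1 ✓]
The check at q = 2 fails, so 88 generates a proper subgroup.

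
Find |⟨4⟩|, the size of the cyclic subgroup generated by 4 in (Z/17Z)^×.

4

Since 4 ∈ (Z/17Z)^×, its order divides φ(17) = 17 − 1 = 16 = 2^4.
Divisors of 16: 1, 2, 4, 8, 16.
Compute 4^d (mod 17) for the divisors d until we hit 1:
4^1 ≡ 4
4^2 ≡ 16
4^4 ≡ 1
Therefore the multiplicative order of 4 modulo 17 is 4.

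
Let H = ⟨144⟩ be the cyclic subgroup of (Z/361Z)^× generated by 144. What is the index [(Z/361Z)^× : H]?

6

The order of 144 must divide φ(361) = φ(19^2) = 19·(19−1) = 342 = 2 · 3^2 · 19.
Divisors of 342: 1, 2, 3, 6, 9, 18, 19, 38, 57, 114, 171, 342.
Test each divisor d:
144^1 ≡ 144 (mod 361)
144^2 ≡ 159 (mod 361)
144^3 ≡ 153 (mod 361)
144^6 ≡ 305 (mod 361)
144^9 ≡ 96 (mod 361)
144^18 ≡ 191 (mod 361)
144^19 ≡ 68 (mod 361)
144^38 ≡ 292 (mod 361)
144^57 ≡ 1 (mod 361) ✓
Thus |⟨144⟩| = ord(144) = 57.
[(Z/361Z)^× : ⟨144⟩] = 342/57 = 6.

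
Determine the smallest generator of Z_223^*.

3

φ(223) = 223 − 1 = 222 = 2 · 3 · 37.
g is a primitive root iff g^(222/q) ≢ 1 (mod 223) for each prime q ∈ {2, 3, 37}.
g = 2: 2^111 ≡ 1 — hits 1, so not a primitive root.
g = 3: 3^111 ≡ 222; 3^74 ≡ 183; 3^6 ≡ 60 — none is 1, so 3 is a primitive root.
The smallest primitive root modulo 223 is 3.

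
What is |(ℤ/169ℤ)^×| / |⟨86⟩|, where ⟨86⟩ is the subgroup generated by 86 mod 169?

3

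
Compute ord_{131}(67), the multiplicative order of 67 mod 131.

The order of 67 must divide φ(131) = 131 − 1 = 130 = 2 · 5 · 13.
Divisors of 130: 1, 2, 5, 10, 13, 26, 65, 130.
Check 67^d mod 131 for each divisor in increasing order:
67^1 ≡ 67
67^2 ≡ 35
67^5 ≡ 69
67^10 ≡ 45
67^13 ≡ 70
67^26 ≡ 53
67^65 ≡ 130
67^130 ≡ 1
The smallest such exponent is 130, so the order of 67 is 130.

130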